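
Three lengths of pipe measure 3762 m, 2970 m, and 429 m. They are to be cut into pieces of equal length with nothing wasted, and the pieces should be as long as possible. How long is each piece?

Each piece length must divide every original length, so the longest possible is gcd(3762, 2970, 429).
3762 = 2 × 3^2 × 11 × 19
2970 = 2 × 3^3 × 5 × 11
429 = 3 × 11 × 13
gcd(3762, 2970, 429) = 3 × 11 = 33.

33 m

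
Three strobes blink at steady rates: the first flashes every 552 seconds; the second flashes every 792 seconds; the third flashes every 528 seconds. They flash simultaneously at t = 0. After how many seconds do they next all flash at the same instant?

The first simultaneous occurrence is after LCM of the individual periods.
552 = 2^3 × 3 × 23
792 = 2^3 × 3^2 × 11
528 = 2^4 × 3 × 11
LCM(552, 792, 528) = 2^4 × 3^2 × 11 × 23 = 36432.

36432 seconds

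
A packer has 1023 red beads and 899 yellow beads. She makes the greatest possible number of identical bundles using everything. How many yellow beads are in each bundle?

29

Number of bundles = gcd(1023, 899).
1023 = 3 × 11 × 31
899 = 29 × 31
gcd(1023, 899) = 31.
yellow beads per bundle = 899 / 31 = 29.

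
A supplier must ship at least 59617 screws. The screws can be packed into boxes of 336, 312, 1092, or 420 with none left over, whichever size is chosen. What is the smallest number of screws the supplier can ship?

The number of screws must be a common multiple of 336, 312, 1092, and 420, so a multiple of their LCM.
336 = 2^4 × 3 × 7
312 = 2^3 × 3 × 13
1092 = 2^2 × 3 × 7 × 13
420 = 2^2 × 3 × 5 × 7
LCM(336, 312, 1092, 420) = 2^4 × 3 × 5 × 7 × 13 = 21840.
Smallest multiple of 21840 that is ≥ 59617: ⌈59617/21840⌉ × 21840 = 3 × 21840 = 65520.

65520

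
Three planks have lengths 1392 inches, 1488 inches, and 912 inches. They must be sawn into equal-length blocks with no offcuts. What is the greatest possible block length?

48 inches

The block length must divide every plank, so the greatest is gcd(1392, 1488, 912).
1392 = 2^4 × 3 × 29
1488 = 2^4 × 3 × 31
912 = 2^4 × 3 × 19
gcd(1392, 1488, 912) = 2^4 × 3 = 48.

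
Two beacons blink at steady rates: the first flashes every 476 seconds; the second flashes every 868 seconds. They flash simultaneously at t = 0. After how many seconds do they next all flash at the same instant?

14756 seconds

They coincide at every common multiple of the periods; the first is the LCM.
476 = 2^2 × 7 × 17
868 = 2^2 × 7 × 31
LCM(476, 868) = 2^2 × 7 × 17 × 31 = 14756.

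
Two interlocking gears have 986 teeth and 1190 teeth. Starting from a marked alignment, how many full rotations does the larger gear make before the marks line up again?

They are all back at their starting positions together after one LCM of the periods.
986 = 2 × 17 × 29
1190 = 2 × 5 × 7 × 17
LCM(986, 1190) = 2 × 5 × 7 × 17 × 29 = 34510.
Rotations for period 1190: 34510 / 1190 = 29.

29 rotations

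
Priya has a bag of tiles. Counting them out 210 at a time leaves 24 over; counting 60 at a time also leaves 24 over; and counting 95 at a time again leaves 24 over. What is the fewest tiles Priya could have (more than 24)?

8004

N − 24 must be a common multiple of 210, 60, and 95.
210 = 2 × 3 × 5 × 7
60 = 2^2 × 3 × 5
95 = 5 × 19
LCM(210, 60, 95) = 2^2 × 3 × 5 × 7 × 19 = 7980.
Smallest N > 24 is LCM + 24 = 7980 + 24 = 8004.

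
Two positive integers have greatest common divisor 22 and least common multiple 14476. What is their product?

318472

For any two positive integers, gcd × lcm = product = 22 × 14476 = 318472.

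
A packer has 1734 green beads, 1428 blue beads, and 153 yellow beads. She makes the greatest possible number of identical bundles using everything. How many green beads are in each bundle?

Number of bundles = gcd(1734, 1428, 153).
1734 = 2 × 3 × 17^2
1428 = 2^2 × 3 × 7 × 17
153 = 3^2 × 17
gcd(1734, 1428, 153) = 3 × 17 = 51.
green beads per bundle = 1734 / 51 = 34.

34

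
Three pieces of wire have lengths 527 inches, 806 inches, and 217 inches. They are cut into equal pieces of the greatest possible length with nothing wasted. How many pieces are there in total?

Piece length = gcd(527, 806, 217).
527 = 17 × 31
806 = 2 × 13 × 31
217 = 7 × 31
gcd(527, 806, 217) = 31.
Total pieces = 527/31 + 806/31 + 217/31 = 17 + 26 + 7 = 50.

50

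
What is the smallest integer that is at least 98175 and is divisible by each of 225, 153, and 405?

103275

The integer must be a common multiple of 225, 153, and 405, so a multiple of their LCM.
225 = 3^2 × 5^2
153 = 3^2 × 17
405 = 3^4 × 5
LCM(225, 153, 405) = 3^4 × 5^2 × 17 = 34425.
Smallest multiple of 34425 that is ≥ 98175: ⌈98175/34425⌉ × 34425 = 3 × 34425 = 103275.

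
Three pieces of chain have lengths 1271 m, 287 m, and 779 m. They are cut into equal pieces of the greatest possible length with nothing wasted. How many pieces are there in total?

Piece length = gcd(1271, 287, 779).
1271 = 31 × 41
287 = 7 × 41
779 = 19 × 41
gcd(1271, 287, 779) = 41.
Total pieces = 1271/41 + 287/41 + 779/41 = 31 + 7 + 19 = 57.

57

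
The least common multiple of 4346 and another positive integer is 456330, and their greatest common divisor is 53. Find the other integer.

5565

gcd × lcm = product of the two integers, so the other integer is (53 × 456330) / 4346 = 5565.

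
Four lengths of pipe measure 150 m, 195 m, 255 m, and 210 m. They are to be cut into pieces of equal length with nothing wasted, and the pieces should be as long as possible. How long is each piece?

15 m

The greatest length dividing all of 150, 195, 255, and 210 is their gcd.
150 = 2 × 3 × 5^2
195 = 3 × 5 × 13
255 = 3 × 5 × 17
210 = 2 × 3 × 5 × 7
gcd(150, 195, 255, 210) = 3 × 5 = 15.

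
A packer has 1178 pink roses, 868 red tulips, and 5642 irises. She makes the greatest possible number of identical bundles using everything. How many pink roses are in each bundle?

19

Number of bundles = gcd(1178, 868, 5642).
1178 = 2 × 19 × 31
868 = 2^2 × 7 × 31
5642 = 2 × 7 × 13 × 31
gcd(1178, 868, 5642) = 2 × 31 = 62.
pink roses per bundle = 1178 / 62 = 19.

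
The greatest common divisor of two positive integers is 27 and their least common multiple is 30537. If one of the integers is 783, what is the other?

1053

For two integers, gcd × lcm = product, so the other is (27 × 30537) / 783 = 824499 / 783 = 1053.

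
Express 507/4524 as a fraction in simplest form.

507 = 3 × 13^2
4524 = 2^2 × 3 × 13 × 29
gcd(507, 4524) = 3 × 13 = 39.
Divide numerator and denominator by 39: 507/4524 = 13/116.

13/116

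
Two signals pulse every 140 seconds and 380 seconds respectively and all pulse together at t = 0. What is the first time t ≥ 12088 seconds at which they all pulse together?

13300 seconds

Joint pulses occur at multiples of LCM(140, 380).
140 = 2^2 × 5 × 7
380 = 2^2 × 5 × 19
LCM(140, 380) = 2^2 × 5 × 7 × 19 = 2660.
Smallest multiple of 2660 that is ≥ 12088: ⌈12088/2660⌉ × 2660 = 5 × 2660 = 13300.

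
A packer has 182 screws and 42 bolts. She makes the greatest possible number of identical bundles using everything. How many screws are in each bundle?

13

Number of bundles = gcd(182, 42).
182 = 2 × 7 × 13
42 = 2 × 3 × 7
gcd(182, 42) = 2 × 7 = 14.
screws per bundle = 182 / 14 = 13.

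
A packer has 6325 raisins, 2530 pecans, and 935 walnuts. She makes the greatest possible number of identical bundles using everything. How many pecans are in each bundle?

Number of bundles = gcd(6325, 2530, 935).
6325 = 5^2 × 11 × 23
2530 = 2 × 5 × 11 × 23
935 = 5 × 11 × 17
gcd(6325, 2530, 935) = 5 × 11 = 55.
pecans per bundle = 2530 / 55 = 46.

46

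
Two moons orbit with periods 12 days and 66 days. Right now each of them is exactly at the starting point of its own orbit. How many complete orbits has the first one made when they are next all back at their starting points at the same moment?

They are all back at their starting positions together after one LCM of the periods.
12 = 2^2 × 3
66 = 2 × 3 × 11
LCM(12, 66) = 2^2 × 3 × 11 = 132.
Orbits for period 12: 132 / 12 = 11.

11 orbits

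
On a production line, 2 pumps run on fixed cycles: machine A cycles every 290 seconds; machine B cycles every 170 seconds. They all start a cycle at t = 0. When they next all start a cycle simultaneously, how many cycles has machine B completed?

29 cycles

They are all back at their starting positions together after one LCM of the periods.
290 = 2 × 5 × 29
170 = 2 × 5 × 17
LCM(290, 170) = 2 × 5 × 17 × 29 = 4930.
Cycles for period 170: 4930 / 170 = 29.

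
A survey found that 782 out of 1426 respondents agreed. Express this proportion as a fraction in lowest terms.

17/31

782 = 2 × 17 × 23
1426 = 2 × 23 × 31
gcd(782, 1426) = 2 × 23 = 46.
Divide numerator and denominator by 46: 782/1426 = 17/31.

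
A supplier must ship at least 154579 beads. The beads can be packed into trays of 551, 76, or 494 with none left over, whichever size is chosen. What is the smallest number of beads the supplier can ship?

171912

The number of beads must be a common multiple of 551, 76, and 494, so a multiple of their LCM.
551 = 19 × 29
76 = 2^2 × 19
494 = 2 × 13 × 19
LCM(551, 76, 494) = 2^2 × 13 × 19 × 29 = 28652.
Smallest multiple of 28652 that is ≥ 154579: ⌈154579/28652⌉ × 28652 = 6 × 28652 = 171912.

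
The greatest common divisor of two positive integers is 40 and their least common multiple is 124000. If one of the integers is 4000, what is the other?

For two integers, gcd × lcm = product, so the other is (40 × 124000) / 4000 = 4960000 / 4000 = 1240.

1240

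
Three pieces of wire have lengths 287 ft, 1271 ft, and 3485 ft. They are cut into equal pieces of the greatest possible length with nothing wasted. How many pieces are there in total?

Piece length = gcd(287, 1271, 3485).
287 = 7 × 41
1271 = 31 × 41
3485 = 5 × 17 × 41
gcd(287, 1271, 3485) = 41.
Total pieces = 287/41 + 1271/41 + 3485/41 = 7 + 31 + 85 = 123.

123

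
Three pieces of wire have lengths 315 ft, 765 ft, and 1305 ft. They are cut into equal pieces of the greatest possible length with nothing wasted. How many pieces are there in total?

Piece length = gcd(315, 765, 1305).
315 = 3^2 × 5 × 7
765 = 3^2 × 5 × 17
1305 = 3^2 × 5 × 29
gcd(315, 765, 1305) = 3^2 × 5 = 45.
Total pieces = 315/45 + 765/45 + 1305/45 = 7 + 17 + 29 = 53.

53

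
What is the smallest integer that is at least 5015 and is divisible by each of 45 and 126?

The integer must be a common multiple of 45 and 126, so a multiple of their LCM.
45 = 3^2 × 5
126 = 2 × 3^2 × 7
LCM(45, 126) = 2 × 3^2 × 5 × 7 = 630.
Smallest multiple of 630 that is ≥ 5015: ⌈5015/630⌉ × 630 = 8 × 630 = 5040.

5040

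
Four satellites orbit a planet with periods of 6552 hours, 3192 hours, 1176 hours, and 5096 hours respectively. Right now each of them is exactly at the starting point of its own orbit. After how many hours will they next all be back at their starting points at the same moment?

871416 hours

They coincide at every common multiple of the periods; the first is the LCM.
6552 = 2^3 × 3^2 × 7 × 13
3192 = 2^3 × 3 × 7 × 19
1176 = 2^3 × 3 × 7^2
5096 = 2^3 × 7^2 × 13
LCM(6552, 3192, 1176, 5096) = 2^3 × 3^2 × 7^2 × 13 × 19 = 871416.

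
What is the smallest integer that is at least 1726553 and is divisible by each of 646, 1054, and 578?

2042652

The integer must be a common multiple of 646, 1054, and 578, so a multiple of their LCM.
646 = 2 × 17 × 19
1054 = 2 × 17 × 31
578 = 2 × 17^2
LCM(646, 1054, 578) = 2 × 17^2 × 19 × 31 = 340442.
Smallest multiple of 340442 that is ≥ 1726553: ⌈1726553/340442⌉ × 340442 = 6 × 340442 = 2042652.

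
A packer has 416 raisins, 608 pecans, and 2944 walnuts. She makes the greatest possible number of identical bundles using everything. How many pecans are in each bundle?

19

Number of bundles = gcd(416, 608, 2944).
416 = 2^5 × 13
608 = 2^5 × 19
2944 = 2^7 × 23
gcd(416, 608, 2944) = 2^5 = 32.
pecans per bundle = 608 / 32 = 19.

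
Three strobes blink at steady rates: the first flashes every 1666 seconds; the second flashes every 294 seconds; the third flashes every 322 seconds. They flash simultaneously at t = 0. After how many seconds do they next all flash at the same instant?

We need the least common multiple of the intervals.
1666 = 2 × 7^2 × 17
294 = 2 × 3 × 7^2
322 = 2 × 7 × 23
LCM(1666, 294, 322) = 2 × 3 × 7^2 × 17 × 23 = 114954.

114954 seconds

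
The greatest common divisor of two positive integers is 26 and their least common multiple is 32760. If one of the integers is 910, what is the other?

936

For two integers, gcd × lcm = product, so the other is (26 × 32760) / 910 = 851760 / 910 = 936.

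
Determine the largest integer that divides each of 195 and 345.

195 = 3 × 5 × 13
345 = 3 × 5 × 23
gcd(195, 345) = 3 × 5 = 15.

15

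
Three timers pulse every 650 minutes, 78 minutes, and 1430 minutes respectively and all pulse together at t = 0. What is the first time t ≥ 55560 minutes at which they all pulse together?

64350 minutes

Joint pulses occur at multiples of LCM(650, 78, 1430).
650 = 2 × 5^2 × 13
78 = 2 × 3 × 13
1430 = 2 × 5 × 11 × 13
LCM(650, 78, 1430) = 2 × 3 × 5^2 × 11 × 13 = 21450.
Smallest multiple of 21450 that is ≥ 55560: ⌈55560/21450⌉ × 21450 = 3 × 21450 = 64350.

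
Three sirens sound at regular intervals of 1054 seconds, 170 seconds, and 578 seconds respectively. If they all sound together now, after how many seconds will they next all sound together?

89590 seconds

They coincide at every common multiple of the periods; the first is the LCM.
1054 = 2 × 17 × 31
170 = 2 × 5 × 17
578 = 2 × 17^2
LCM(1054, 170, 578) = 2 × 5 × 17^2 × 31 = 89590.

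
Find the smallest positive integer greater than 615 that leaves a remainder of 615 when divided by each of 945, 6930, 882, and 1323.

146145

N − 615 must be a common multiple of 945, 6930, 882, and 1323.
945 = 3^3 × 5 × 7
6930 = 2 × 3^2 × 5 × 7 × 11
882 = 2 × 3^2 × 7^2
1323 = 3^3 × 7^2
LCM(945, 6930, 882, 1323) = 2 × 3^3 × 5 × 7^2 × 11 = 145530.
Smallest N > 615 is LCM + 615 = 145530 + 615 = 146145.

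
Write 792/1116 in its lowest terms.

22/31

792 = 2^3 × 3^2 × 11
1116 = 2^2 × 3^2 × 31
gcd(792, 1116) = 2^2 × 3^2 = 36.
Divide numerator and denominator by 36: 792/1116 = 22/31.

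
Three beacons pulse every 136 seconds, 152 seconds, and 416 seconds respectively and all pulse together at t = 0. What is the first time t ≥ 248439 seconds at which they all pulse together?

Joint pulses occur at multiples of LCM(136, 152, 416).
136 = 2^3 × 17
152 = 2^3 × 19
416 = 2^5 × 13
LCM(136, 152, 416) = 2^5 × 13 × 17 × 19 = 134368.
Smallest multiple of 134368 that is ≥ 248439: ⌈248439/134368⌉ × 134368 = 2 × 134368 = 268736.

268736 seconds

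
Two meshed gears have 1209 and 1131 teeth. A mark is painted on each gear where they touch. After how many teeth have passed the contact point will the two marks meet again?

35061 teeth

We need the least common multiple of the intervals.
1209 = 3 × 13 × 31
1131 = 3 × 13 × 29
LCM(1209, 1131) = 3 × 13 × 29 × 31 = 35061.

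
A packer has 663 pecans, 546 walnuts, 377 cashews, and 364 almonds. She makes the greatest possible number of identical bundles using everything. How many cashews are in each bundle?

Number of bundles = gcd(663, 546, 377, 364).
663 = 3 × 13 × 17
546 = 2 × 3 × 7 × 13
377 = 13 × 29
364 = 2^2 × 7 × 13
gcd(663, 546, 377, 364) = 13.
cashews per bundle = 377 / 13 = 29.

29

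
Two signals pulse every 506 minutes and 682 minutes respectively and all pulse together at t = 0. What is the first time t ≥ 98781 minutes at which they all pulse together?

Joint pulses occur at multiples of LCM(506, 682).
506 = 2 × 11 × 23
682 = 2 × 11 × 31
LCM(506, 682) = 2 × 11 × 23 × 31 = 15686.
Smallest multiple of 15686 that is ≥ 98781: ⌈98781/15686⌉ × 15686 = 7 × 15686 = 109802.

109802 minutes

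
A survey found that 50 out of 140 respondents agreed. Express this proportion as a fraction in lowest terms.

50 = 2 × 5^2
140 = 2^2 × 5 × 7
gcd(50, 140) = 2 × 5 = 10.
Divide numerator and denominator by 10: 50/140 = 5/14.

5/14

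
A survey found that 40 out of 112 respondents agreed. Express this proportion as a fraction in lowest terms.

40 = 2^3 × 5
112 = 2^4 × 7
gcd(40, 112) = 2^3 = 8.
Divide numerator and denominator by 8: 40/112 = 5/14.

5/14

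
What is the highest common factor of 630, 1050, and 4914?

630 = 2 × 3^2 × 5 × 7
1050 = 2 × 3 × 5^2 × 7
4914 = 2 × 3^3 × 7 × 13
gcd(630, 1050, 4914) = 2 × 3 × 7 = 42.

42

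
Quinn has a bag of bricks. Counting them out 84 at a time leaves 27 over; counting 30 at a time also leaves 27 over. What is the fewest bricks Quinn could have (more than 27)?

N − 27 must be a common multiple of 84 and 30.
84 = 2^2 × 3 × 7
30 = 2 × 3 × 5
LCM(84, 30) = 2^2 × 3 × 5 × 7 = 420.
Smallest N > 27 is LCM + 27 = 420 + 27 = 447.

447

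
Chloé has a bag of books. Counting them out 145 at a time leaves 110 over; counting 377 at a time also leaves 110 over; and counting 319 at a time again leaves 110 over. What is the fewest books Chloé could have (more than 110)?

20845

N − 110 must be a common multiple of 145, 377, and 319.
145 = 5 × 29
377 = 13 × 29
319 = 11 × 29
LCM(145, 377, 319) = 5 × 11 × 13 × 29 = 20735.
Smallest N > 110 is LCM + 110 = 20735 + 110 = 20845.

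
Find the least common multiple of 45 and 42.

45 = 3^2 × 5
42 = 2 × 3 × 7
LCM(45, 42) = 2 × 3^2 × 5 × 7 = 630.

630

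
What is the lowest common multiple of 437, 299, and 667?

437 = 19 × 23
299 = 13 × 23
667 = 23 × 29
LCM(437, 299, 667) = 13 × 19 × 23 × 29 = 164749.

164749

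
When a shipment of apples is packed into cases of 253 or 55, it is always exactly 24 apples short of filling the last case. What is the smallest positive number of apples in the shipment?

1241

Being 24 short of a full case of size k means N ≡ −24 (mod k), i.e. N + 24 is a multiple of each size.
253 = 11 × 23
55 = 5 × 11
LCM(253, 55) = 5 × 11 × 23 = 1265.
Smallest positive N is 1265 − 24 = 1241.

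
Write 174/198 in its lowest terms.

174 = 2 × 3 × 29
198 = 2 × 3^2 × 11
gcd(174, 198) = 2 × 3 = 6.
Divide numerator and denominator by 6: 174/198 = 29/33.

29/33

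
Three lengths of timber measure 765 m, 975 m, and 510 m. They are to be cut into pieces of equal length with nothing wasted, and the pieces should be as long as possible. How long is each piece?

Each piece length must divide every original length, so the longest possible is gcd(765, 975, 510).
765 = 3^2 × 5 × 17
975 = 3 × 5^2 × 13
510 = 2 × 3 × 5 × 17
gcd(765, 975, 510) = 3 × 5 = 15.

15 m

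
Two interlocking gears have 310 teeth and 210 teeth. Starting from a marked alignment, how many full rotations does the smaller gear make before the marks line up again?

The first common completion time is the LCM of the periods.
310 = 2 × 5 × 31
210 = 2 × 3 × 5 × 7
LCM(310, 210) = 2 × 3 × 5 × 7 × 31 = 6510.
Rotations for period 210: 6510 / 210 = 31.

31 rotations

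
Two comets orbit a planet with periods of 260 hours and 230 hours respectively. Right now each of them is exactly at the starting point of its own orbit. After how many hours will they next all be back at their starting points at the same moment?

We need the least common multiple of the intervals.
260 = 2^2 × 5 × 13
230 = 2 × 5 × 23
LCM(260, 230) = 2^2 × 5 × 13 × 23 = 5980.

5980 hours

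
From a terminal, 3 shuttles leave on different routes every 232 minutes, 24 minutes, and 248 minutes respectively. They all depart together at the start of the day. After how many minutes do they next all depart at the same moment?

21576 minutes

They coincide at every common multiple of the periods; the first is the LCM.
232 = 2^3 × 29
24 = 2^3 × 3
248 = 2^3 × 31
LCM(232, 24, 248) = 2^3 × 3 × 29 × 31 = 21576.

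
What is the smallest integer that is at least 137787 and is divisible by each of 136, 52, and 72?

143208

The integer must be a common multiple of 136, 52, and 72, so a multiple of their LCM.
136 = 2^3 × 17
52 = 2^2 × 13
72 = 2^3 × 3^2
LCM(136, 52, 72) = 2^3 × 3^2 × 13 × 17 = 15912.
Smallest multiple of 15912 that is ≥ 137787: ⌈137787/15912⌉ × 15912 = 9 × 15912 = 143208.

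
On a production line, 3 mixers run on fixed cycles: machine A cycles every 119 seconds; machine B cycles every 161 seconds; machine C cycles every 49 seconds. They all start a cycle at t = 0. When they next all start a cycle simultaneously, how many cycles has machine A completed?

All finish a whole number of cycles simultaneously at t = LCM of the periods.
119 = 7 × 17
161 = 7 × 23
49 = 7^2
LCM(119, 161, 49) = 7^2 × 17 × 23 = 19159.
Cycles for period 119: 19159 / 119 = 161.

161 cycles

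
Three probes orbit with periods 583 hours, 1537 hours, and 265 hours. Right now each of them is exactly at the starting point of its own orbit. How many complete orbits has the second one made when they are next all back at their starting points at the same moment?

55 orbits

They are all back at their starting positions together after one LCM of the periods.
583 = 11 × 53
1537 = 29 × 53
265 = 5 × 53
LCM(583, 1537, 265) = 5 × 11 × 29 × 53 = 84535.
Orbits for period 1537: 84535 / 1537 = 55.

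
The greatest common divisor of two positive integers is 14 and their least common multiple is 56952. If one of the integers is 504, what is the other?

For two integers, gcd × lcm = product, so the other is (14 × 56952) / 504 = 797328 / 504 = 1582.

1582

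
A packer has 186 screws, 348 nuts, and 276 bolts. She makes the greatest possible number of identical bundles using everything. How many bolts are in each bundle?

46

Number of bundles = gcd(186, 348, 276).
186 = 2 × 3 × 31
348 = 2^2 × 3 × 29
276 = 2^2 × 3 × 23
gcd(186, 348, 276) = 2 × 3 = 6.
bolts per bundle = 276 / 6 = 46.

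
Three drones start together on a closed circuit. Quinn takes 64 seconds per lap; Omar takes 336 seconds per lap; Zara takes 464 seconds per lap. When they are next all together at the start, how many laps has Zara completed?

84 laps

The first common completion time is the LCM of the periods.
64 = 2^6
336 = 2^4 × 3 × 7
464 = 2^4 × 29
LCM(64, 336, 464) = 2^6 × 3 × 7 × 29 = 38976.
Laps for period 464: 38976 / 464 = 84.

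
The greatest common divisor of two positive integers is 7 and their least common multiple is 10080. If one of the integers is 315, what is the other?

For two integers, gcd × lcm = product, so the other is (7 × 10080) / 315 = 70560 / 315 = 224.

224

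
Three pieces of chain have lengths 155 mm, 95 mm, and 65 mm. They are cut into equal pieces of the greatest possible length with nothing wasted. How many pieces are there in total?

Piece length = gcd(155, 95, 65).
155 = 5 × 31
95 = 5 × 19
65 = 5 × 13
gcd(155, 95, 65) = 5.
Total pieces = 155/5 + 95/5 + 65/5 = 31 + 19 + 13 = 63.

63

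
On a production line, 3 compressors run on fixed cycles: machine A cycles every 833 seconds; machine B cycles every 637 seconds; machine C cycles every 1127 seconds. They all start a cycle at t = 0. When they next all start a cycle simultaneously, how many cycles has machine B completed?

All finish a whole number of cycles simultaneously at t = LCM of the periods.
833 = 7^2 × 17
637 = 7^2 × 13
1127 = 7^2 × 23
LCM(833, 637, 1127) = 7^2 × 13 × 17 × 23 = 249067.
Cycles for period 637: 249067 / 637 = 391.

391 cycles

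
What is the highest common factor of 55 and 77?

55 = 5 × 11
77 = 7 × 11
gcd(55, 77) = 11.

11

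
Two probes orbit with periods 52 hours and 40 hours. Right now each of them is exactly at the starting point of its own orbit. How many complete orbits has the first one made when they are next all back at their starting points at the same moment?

All finish a whole number of cycles simultaneously at t = LCM of the periods.
52 = 2^2 × 13
40 = 2^3 × 5
LCM(52, 40) = 2^3 × 5 × 13 = 520.
Orbits for period 52: 520 / 52 = 10.

10 orbits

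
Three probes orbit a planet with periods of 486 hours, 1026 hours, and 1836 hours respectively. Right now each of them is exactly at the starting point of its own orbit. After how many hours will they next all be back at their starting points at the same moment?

We need the least common multiple of the intervals.
486 = 2 × 3^5
1026 = 2 × 3^3 × 19
1836 = 2^2 × 3^3 × 17
LCM(486, 1026, 1836) = 2^2 × 3^5 × 17 × 19 = 313956.

313956 hours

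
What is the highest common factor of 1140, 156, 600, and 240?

12

1140 = 2^2 × 3 × 5 × 19
156 = 2^2 × 3 × 13
600 = 2^3 × 3 × 5^2
240 = 2^4 × 3 × 5
gcd(1140, 156, 600, 240) = 2^2 × 3 = 12.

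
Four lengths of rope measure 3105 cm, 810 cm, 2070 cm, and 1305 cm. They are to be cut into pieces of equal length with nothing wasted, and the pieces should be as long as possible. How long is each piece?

The greatest length dividing all of 3105, 810, 2070, and 1305 is their gcd.
3105 = 3^3 × 5 × 23
810 = 2 × 3^4 × 5
2070 = 2 × 3^2 × 5 × 23
1305 = 3^2 × 5 × 29
gcd(3105, 810, 2070, 1305) = 3^2 × 5 = 45.

45 cm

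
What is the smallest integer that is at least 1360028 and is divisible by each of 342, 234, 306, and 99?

The integer must be a common multiple of 342, 234, 306, and 99, so a multiple of their LCM.
342 = 2 × 3^2 × 19
234 = 2 × 3^2 × 13
306 = 2 × 3^2 × 17
99 = 3^2 × 11
LCM(342, 234, 306, 99) = 2 × 3^2 × 11 × 13 × 17 × 19 = 831402.
Smallest multiple of 831402 that is ≥ 1360028: ⌈1360028/831402⌉ × 831402 = 2 × 831402 = 1662804.

1662804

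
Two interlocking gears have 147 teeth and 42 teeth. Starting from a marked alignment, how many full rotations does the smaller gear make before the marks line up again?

7 rotations

The first common completion time is the LCM of the periods.
147 = 3 × 7^2
42 = 2 × 3 × 7
LCM(147, 42) = 2 × 3 × 7^2 = 294.
Rotations for period 42: 294 / 42 = 7.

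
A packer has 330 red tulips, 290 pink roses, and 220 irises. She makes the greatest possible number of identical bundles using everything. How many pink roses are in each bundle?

29

Number of bundles = gcd(330, 290, 220).
330 = 2 × 3 × 5 × 11
290 = 2 × 5 × 29
220 = 2^2 × 5 × 11
gcd(330, 290, 220) = 2 × 5 = 10.
pink roses per bundle = 290 / 10 = 29.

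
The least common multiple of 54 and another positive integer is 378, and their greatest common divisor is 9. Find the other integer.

gcd × lcm = product of the two integers, so the other integer is (9 × 378) / 54 = 63.

63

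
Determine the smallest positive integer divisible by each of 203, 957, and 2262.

203 = 7 × 29
957 = 3 × 11 × 29
2262 = 2 × 3 × 13 × 29
LCM(203, 957, 2262) = 2 × 3 × 7 × 11 × 13 × 29 = 174174.

174174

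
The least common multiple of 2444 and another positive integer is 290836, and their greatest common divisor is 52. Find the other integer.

6188

gcd × lcm = product of the two integers, so the other integer is (52 × 290836) / 2444 = 6188.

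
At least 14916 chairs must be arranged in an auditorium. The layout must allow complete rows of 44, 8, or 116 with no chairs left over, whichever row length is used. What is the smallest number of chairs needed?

The number of chairs must be a common multiple of 44, 8, and 116, so a multiple of their LCM.
44 = 2^2 × 11
8 = 2^3
116 = 2^2 × 29
LCM(44, 8, 116) = 2^3 × 11 × 29 = 2552.
Smallest multiple of 2552 that is ≥ 14916: ⌈14916/2552⌉ × 2552 = 6 × 2552 = 15312.

15312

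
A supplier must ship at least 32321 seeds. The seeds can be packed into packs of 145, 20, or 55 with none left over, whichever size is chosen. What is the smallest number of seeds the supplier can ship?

The number of seeds must be a common multiple of 145, 20, and 55, so a multiple of their LCM.
145 = 5 × 29
20 = 2^2 × 5
55 = 5 × 11
LCM(145, 20, 55) = 2^2 × 5 × 11 × 29 = 6380.
Smallest multiple of 6380 that is ≥ 32321: ⌈32321/6380⌉ × 6380 = 6 × 6380 = 38280.

38280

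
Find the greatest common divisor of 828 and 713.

23

828 = 2^2 × 3^2 × 23
713 = 23 × 31
gcd(828, 713) = 23.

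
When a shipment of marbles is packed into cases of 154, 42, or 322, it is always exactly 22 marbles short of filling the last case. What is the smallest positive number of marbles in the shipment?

Being 22 short of a full case of size k means N ≡ −22 (mod k), i.e. N + 22 is a multiple of each size.
154 = 2 × 7 × 11
42 = 2 × 3 × 7
322 = 2 × 7 × 23
LCM(154, 42, 322) = 2 × 3 × 7 × 11 × 23 = 10626.
Smallest positive N is 10626 − 22 = 10604.

10604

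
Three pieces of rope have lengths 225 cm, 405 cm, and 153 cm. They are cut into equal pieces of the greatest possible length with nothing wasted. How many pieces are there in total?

Piece length = gcd(225, 405, 153).
225 = 3^2 × 5^2
405 = 3^4 × 5
153 = 3^2 × 17
gcd(225, 405, 153) = 3^2 = 9.
Total pieces = 225/9 + 405/9 + 153/9 = 25 + 45 + 17 = 87.

87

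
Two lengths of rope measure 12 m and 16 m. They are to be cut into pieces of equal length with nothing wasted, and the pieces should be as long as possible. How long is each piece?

The greatest length dividing all of 12 and 16 is their gcd.
12 = 2^2 × 3
16 = 2^4
gcd(12, 16) = 2^2 = 4.

4 m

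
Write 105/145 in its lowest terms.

105 = 3 × 5 × 7
145 = 5 × 29
gcd(105, 145) = 5.
Divide numerator and denominator by 5: 105/145 = 21/29.

21/29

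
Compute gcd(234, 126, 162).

18

234 = 2 × 3^2 × 13
126 = 2 × 3^2 × 7
162 = 2 × 3^4
gcd(234, 126, 162) = 2 × 3^2 = 18.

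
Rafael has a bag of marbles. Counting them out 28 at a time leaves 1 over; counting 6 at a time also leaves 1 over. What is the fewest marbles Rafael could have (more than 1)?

85

N − 1 must be a common multiple of 28 and 6.
28 = 2^2 × 7
6 = 2 × 3
LCM(28, 6) = 2^2 × 3 × 7 = 84.
Smallest N > 1 is LCM + 1 = 84 + 1 = 85.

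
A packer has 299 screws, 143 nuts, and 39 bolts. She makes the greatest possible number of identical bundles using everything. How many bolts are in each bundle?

3

Number of bundles = gcd(299, 143, 39).
299 = 13 × 23
143 = 11 × 13
39 = 3 × 13
gcd(299, 143, 39) = 13.
bolts per bundle = 39 / 13 = 3.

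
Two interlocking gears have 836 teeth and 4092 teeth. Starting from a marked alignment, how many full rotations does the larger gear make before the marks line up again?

All finish a whole number of cycles simultaneously at t = LCM of the periods.
836 = 2^2 × 11 × 19
4092 = 2^2 × 3 × 11 × 31
LCM(836, 4092) = 2^2 × 3 × 11 × 19 × 31 = 77748.
Rotations for period 4092: 77748 / 4092 = 19.

19 rotations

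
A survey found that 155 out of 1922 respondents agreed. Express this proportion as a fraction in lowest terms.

155 = 5 × 31
1922 = 2 × 31^2
gcd(155, 1922) = 31.
Divide numerator and denominator by 31: 155/1922 = 5/62.

5/62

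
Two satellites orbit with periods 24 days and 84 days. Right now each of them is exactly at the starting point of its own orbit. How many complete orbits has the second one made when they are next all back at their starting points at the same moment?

All finish a whole number of cycles simultaneously at t = LCM of the periods.
24 = 2^3 × 3
84 = 2^2 × 3 × 7
LCM(24, 84) = 2^3 × 3 × 7 = 168.
Orbits for period 84: 168 / 84 = 2.

2 orbits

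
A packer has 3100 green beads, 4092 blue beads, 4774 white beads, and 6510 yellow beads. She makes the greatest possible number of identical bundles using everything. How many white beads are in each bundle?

Number of bundles = gcd(3100, 4092, 4774, 6510).
3100 = 2^2 × 5^2 × 31
4092 = 2^2 × 3 × 11 × 31
4774 = 2 × 7 × 11 × 31
6510 = 2 × 3 × 5 × 7 × 31
gcd(3100, 4092, 4774, 6510) = 2 × 31 = 62.
white beads per bundle = 4774 / 62 = 77.

77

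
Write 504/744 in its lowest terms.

504 = 2^3 × 3^2 × 7
744 = 2^3 × 3 × 31
gcd(504, 744) = 2^3 × 3 = 24.
Divide numerator and denominator by 24: 504/744 = 21/31.

21/31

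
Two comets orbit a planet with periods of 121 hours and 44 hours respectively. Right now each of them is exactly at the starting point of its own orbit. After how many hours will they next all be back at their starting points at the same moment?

484 hours

The first simultaneous occurrence is after LCM of the individual periods.
121 = 11^2
44 = 2^2 × 11
LCM(121, 44) = 2^2 × 11^2 = 484.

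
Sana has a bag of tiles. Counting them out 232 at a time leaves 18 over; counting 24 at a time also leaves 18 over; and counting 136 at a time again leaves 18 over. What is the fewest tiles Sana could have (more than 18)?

11850

N − 18 must be a common multiple of 232, 24, and 136.
232 = 2^3 × 29
24 = 2^3 × 3
136 = 2^3 × 17
LCM(232, 24, 136) = 2^3 × 3 × 17 × 29 = 11832.
Smallest N > 18 is LCM + 18 = 11832 + 18 = 11850.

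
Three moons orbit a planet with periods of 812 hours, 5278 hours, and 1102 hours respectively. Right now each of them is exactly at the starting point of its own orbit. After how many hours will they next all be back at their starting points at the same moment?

We need the least common multiple of the intervals.
812 = 2^2 × 7 × 29
5278 = 2 × 7 × 13 × 29
1102 = 2 × 19 × 29
LCM(812, 5278, 1102) = 2^2 × 7 × 13 × 19 × 29 = 200564.

200564 hours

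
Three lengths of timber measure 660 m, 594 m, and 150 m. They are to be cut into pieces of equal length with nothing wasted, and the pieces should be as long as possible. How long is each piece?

The greatest length dividing all of 660, 594, and 150 is their gcd.
660 = 2^2 × 3 × 5 × 11
594 = 2 × 3^3 × 11
150 = 2 × 3 × 5^2
gcd(660, 594, 150) = 2 × 3 = 6.

6 m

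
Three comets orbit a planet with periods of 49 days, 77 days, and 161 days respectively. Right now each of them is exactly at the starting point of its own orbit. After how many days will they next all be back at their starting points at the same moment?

We need the least common multiple of the intervals.
49 = 7^2
77 = 7 × 11
161 = 7 × 23
LCM(49, 77, 161) = 7^2 × 11 × 23 = 12397.

12397 days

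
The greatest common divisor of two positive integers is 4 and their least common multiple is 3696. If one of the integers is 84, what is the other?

For two integers, gcd × lcm = product, so the other is (4 × 3696) / 84 = 14784 / 84 = 176.

176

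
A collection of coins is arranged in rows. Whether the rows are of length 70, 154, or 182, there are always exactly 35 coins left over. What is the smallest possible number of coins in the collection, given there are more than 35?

10045

N − 35 must be a common multiple of 70, 154, and 182.
70 = 2 × 5 × 7
154 = 2 × 7 × 11
182 = 2 × 7 × 13
LCM(70, 154, 182) = 2 × 5 × 7 × 11 × 13 = 10010.
Smallest N > 35 is LCM + 35 = 10010 + 35 = 10045.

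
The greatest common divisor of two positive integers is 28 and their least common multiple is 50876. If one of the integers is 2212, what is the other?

For two integers, gcd × lcm = product, so the other is (28 × 50876) / 2212 = 1424528 / 2212 = 644.

644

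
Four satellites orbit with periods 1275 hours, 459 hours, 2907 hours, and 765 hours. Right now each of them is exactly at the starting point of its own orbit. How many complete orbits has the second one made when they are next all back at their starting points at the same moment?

They are all back at their starting positions together after one LCM of the periods.
1275 = 3 × 5^2 × 17
459 = 3^3 × 17
2907 = 3^2 × 17 × 19
765 = 3^2 × 5 × 17
LCM(1275, 459, 2907, 765) = 3^3 × 5^2 × 17 × 19 = 218025.
Orbits for period 459: 218025 / 459 = 475.

475 orbits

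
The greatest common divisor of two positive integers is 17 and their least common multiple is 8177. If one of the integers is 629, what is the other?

221

For two integers, gcd × lcm = product, so the other is (17 × 8177) / 629 = 139009 / 629 = 221.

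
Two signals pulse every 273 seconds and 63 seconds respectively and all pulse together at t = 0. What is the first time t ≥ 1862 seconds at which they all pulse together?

2457 seconds

Joint pulses occur at multiples of LCM(273, 63).
273 = 3 × 7 × 13
63 = 3^2 × 7
LCM(273, 63) = 3^2 × 7 × 13 = 819.
Smallest multiple of 819 that is ≥ 1862: ⌈1862/819⌉ × 819 = 3 × 819 = 2457.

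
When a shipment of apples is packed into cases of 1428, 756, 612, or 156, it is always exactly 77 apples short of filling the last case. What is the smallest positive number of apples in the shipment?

Being 77 short of a full case of size k means N ≡ −77 (mod k), i.e. N + 77 is a multiple of each size.
1428 = 2^2 × 3 × 7 × 17
756 = 2^2 × 3^3 × 7
612 = 2^2 × 3^2 × 17
156 = 2^2 × 3 × 13
LCM(1428, 756, 612, 156) = 2^2 × 3^3 × 7 × 13 × 17 = 167076.
Smallest positive N is 167076 − 77 = 166999.

166999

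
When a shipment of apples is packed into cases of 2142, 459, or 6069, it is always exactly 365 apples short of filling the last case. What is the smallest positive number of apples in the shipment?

Being 365 short of a full case of size k means N ≡ −365 (mod k), i.e. N + 365 is a multiple of each size.
2142 = 2 × 3^2 × 7 × 17
459 = 3^3 × 17
6069 = 3 × 7 × 17^2
LCM(2142, 459, 6069) = 2 × 3^3 × 7 × 17^2 = 109242.
Smallest positive N is 109242 − 365 = 108877.

108877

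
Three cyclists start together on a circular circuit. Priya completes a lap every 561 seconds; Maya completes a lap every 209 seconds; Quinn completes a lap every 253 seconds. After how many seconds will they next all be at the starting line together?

245157 seconds

We need the least common multiple of the intervals.
561 = 3 × 11 × 17
209 = 11 × 19
253 = 11 × 23
LCM(561, 209, 253) = 3 × 11 × 17 × 19 × 23 = 245157.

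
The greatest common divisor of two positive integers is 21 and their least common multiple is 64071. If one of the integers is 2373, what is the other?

For two integers, gcd × lcm = product, so the other is (21 × 64071) / 2373 = 1345491 / 2373 = 567.

567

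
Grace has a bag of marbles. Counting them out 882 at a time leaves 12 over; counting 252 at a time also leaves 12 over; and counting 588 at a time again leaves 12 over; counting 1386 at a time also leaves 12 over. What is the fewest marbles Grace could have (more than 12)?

N − 12 must be a common multiple of 882, 252, 588, and 1386.
882 = 2 × 3^2 × 7^2
252 = 2^2 × 3^2 × 7
588 = 2^2 × 3 × 7^2
1386 = 2 × 3^2 × 7 × 11
LCM(882, 252, 588, 1386) = 2^2 × 3^2 × 7^2 × 11 = 19404.
Smallest N > 12 is LCM + 12 = 19404 + 12 = 19416.

19416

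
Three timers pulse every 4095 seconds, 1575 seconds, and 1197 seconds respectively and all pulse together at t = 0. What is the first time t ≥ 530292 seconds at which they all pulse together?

Joint pulses occur at multiples of LCM(4095, 1575, 1197).
4095 = 3^2 × 5 × 7 × 13
1575 = 3^2 × 5^2 × 7
1197 = 3^2 × 7 × 19
LCM(4095, 1575, 1197) = 3^2 × 5^2 × 7 × 13 × 19 = 389025.
Smallest multiple of 389025 that is ≥ 530292: ⌈530292/389025⌉ × 389025 = 2 × 389025 = 778050.

778050 seconds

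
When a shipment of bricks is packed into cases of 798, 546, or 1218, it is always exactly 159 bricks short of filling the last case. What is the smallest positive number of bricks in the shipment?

Being 159 short of a full case of size k means N ≡ −159 (mod k), i.e. N + 159 is a multiple of each size.
798 = 2 × 3 × 7 × 19
546 = 2 × 3 × 7 × 13
1218 = 2 × 3 × 7 × 29
LCM(798, 546, 1218) = 2 × 3 × 7 × 13 × 19 × 29 = 300846.
Smallest positive N is 300846 − 159 = 300687.

300687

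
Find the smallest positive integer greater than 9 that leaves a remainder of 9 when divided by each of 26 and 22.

295

N − 9 must be a common multiple of 26 and 22.
26 = 2 × 13
22 = 2 × 11
LCM(26, 22) = 2 × 11 × 13 = 286.
Smallest N > 9 is LCM + 9 = 286 + 9 = 295.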